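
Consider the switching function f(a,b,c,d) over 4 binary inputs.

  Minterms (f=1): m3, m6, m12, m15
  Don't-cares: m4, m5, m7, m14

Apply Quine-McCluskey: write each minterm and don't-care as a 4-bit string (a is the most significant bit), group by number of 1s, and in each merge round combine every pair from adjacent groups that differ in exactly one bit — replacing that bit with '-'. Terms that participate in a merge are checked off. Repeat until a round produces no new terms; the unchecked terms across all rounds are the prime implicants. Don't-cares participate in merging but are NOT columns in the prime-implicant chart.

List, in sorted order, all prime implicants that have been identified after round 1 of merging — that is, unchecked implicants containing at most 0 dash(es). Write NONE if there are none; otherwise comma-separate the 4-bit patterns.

Round 0: 0011✓ 0100✓ 0101✓ 0110✓ 0111✓ 1100✓ 1110✓ 1111✓
Round 1: -100✓ -110✓ -111✓ 0-11 01-0✓ 01-1✓ 010-✓ 011-✓ 11-0✓ 111-✓
Round 2: -1-0 -11- 01--
PIs = {-1-0, -11-, 0-11, 01--}

NONE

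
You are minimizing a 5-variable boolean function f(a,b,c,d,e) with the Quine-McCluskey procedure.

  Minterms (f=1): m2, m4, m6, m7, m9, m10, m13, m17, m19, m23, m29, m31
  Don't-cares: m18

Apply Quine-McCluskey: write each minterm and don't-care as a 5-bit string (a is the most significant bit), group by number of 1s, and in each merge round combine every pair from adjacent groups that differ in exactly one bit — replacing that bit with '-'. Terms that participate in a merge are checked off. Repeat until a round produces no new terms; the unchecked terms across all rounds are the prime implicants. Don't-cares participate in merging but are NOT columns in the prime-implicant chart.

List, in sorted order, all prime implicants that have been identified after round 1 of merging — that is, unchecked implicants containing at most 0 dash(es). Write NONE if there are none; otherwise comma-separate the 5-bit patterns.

[col 0] 00010*, 00100*, 00110*, 00111*, 01001*, 01010*, 01101*, 10001*, 10010*, 10011*, 10111*, 11101*, 11111*
[col 1] -0010, -0111, -1101, 0-010, 00-10, 001-0, 0011-, 01-01, 1-111, 10-11, 100-1, 1001-, 111-1
Prime implicants: -0010, -0111, -1101, 0-010, 00-10, 001-0, 0011-, 01-01, 1-111, 10-11, 100-1, 1001-, 111-1

NONE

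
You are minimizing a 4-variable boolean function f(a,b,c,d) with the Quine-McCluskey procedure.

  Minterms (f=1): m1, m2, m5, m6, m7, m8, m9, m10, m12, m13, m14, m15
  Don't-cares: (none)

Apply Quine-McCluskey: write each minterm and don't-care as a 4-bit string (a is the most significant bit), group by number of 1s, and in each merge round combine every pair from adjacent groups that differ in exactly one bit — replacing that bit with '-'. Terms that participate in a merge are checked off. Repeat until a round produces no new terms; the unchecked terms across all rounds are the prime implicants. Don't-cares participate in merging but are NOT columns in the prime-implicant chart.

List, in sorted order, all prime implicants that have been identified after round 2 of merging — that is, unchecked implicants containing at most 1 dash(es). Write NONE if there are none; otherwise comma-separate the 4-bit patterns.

NONE

[col 0] 0001*, 0010*, 0101*, 0110*, 0111*, 1000*, 1001*, 1010*, 1100*, 1101*, 1110*, 1111*
[col 1] -001*, -010*, -101*, -110*, -111*, 0-01*, 0-10*, 01-1*, 011-*, 1-00*, 1-01*, 1-10*, 10-0*, 100-*, 11-0*, 11-1*, 110-*, 111-*
[col 2] --01, --10, -1-1, -11-, 1--0, 1-0-, 11--
Prime implicants: --01, --10, -1-1, -11-, 1--0, 1-0-, 11--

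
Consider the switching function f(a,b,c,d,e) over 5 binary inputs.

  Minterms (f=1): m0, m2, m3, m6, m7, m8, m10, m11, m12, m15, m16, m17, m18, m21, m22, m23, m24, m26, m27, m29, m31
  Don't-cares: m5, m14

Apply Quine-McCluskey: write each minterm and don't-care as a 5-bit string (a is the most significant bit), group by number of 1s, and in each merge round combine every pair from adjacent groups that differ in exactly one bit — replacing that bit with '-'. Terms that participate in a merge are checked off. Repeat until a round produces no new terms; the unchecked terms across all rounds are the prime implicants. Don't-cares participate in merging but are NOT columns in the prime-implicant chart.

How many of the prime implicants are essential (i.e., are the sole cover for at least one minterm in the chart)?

size-2^0 implicants → 00000(✓)  00010(✓)  00011(✓)  00101(✓)  00110(✓)  00111(✓)  01000(✓)  01010(✓)  01011(✓)  01100(✓)  01110(✓)  01111(✓)  10000(✓)  10001(✓)  10010(✓)  10101(✓)  10110(✓)  10111(✓)  11000(✓)  11010(✓)  11011(✓)  11101(✓)  11111(✓)
size-2^1 implicants → -0000(✓)  -0010(✓)  -0101(✓)  -0110(✓)  -0111(✓)  -1000(✓)  -1010(✓)  -1011(✓)  -1111(✓)  0-000(✓)  0-010(✓)  0-011(✓)  0-110(✓)  0-111(✓)  00-10(✓)  00-11(✓)  000-0(✓)  0001-(✓)  001-1(✓)  0011-(✓)  01-00(✓)  01-10(✓)  01-11(✓)  010-0(✓)  0101-(✓)  011-0(✓)  0111-(✓)  1-000(✓)  1-010(✓)  1-101(✓)  1-111(✓)  10-01  10-10(✓)  100-0(✓)  1000-  101-1(✓)  1011-(✓)  11-11(✓)  110-0(✓)  1101-(✓)  111-1(✓)
size-2^2 implicants → --000(✓)  --010(✓)  --111  -0-10  -00-0(✓)  -01-1  -011-  -1-11  -10-0(✓)  -101-  0--10(✓)  0--11(✓)  0-0-0(✓)  0-01-(✓)  0-11-(✓)  00-1-(✓)  01--0  01-1-(✓)  1-0-0(✓)  1-1-1
size-2^3 implicants → --0-0  0--1-
Unchecked terms (primes): --0-0, --111, -0-10, -01-1, -011-, -1-11, -101-, 0--1-, 01--0, 1-1-1, 10-01, 1000-
Minterm coverage:
  m0 ⊆ --0-0 [E]
  m2 ⊆ --0-0,-0-10,0--1-
  m3 ⊆ 0--1- [E]
  m6 ⊆ -0-10,-011-,0--1-
  m7 ⊆ --111,-01-1,-011-,0--1-
  m8 ⊆ --0-0,01--0
  m10 ⊆ --0-0,-101-,0--1-,01--0
  m11 ⊆ -1-11,-101-,0--1-
  m12 ⊆ 01--0 [E]
  m15 ⊆ --111,-1-11,0--1-
  m16 ⊆ --0-0,1000-
  m17 ⊆ 10-01,1000-
  m18 ⊆ --0-0,-0-10
  m21 ⊆ -01-1,1-1-1,10-01
  m22 ⊆ -0-10,-011-
  m23 ⊆ --111,-01-1,-011-,1-1-1
  m24 ⊆ --0-0 [E]
  m26 ⊆ --0-0,-101-
  m27 ⊆ -1-11,-101-
  m29 ⊆ 1-1-1 [E]
  m31 ⊆ --111,-1-11,1-1-1
E = {--0-0, 0--1-, 01--0, 1-1-1}

4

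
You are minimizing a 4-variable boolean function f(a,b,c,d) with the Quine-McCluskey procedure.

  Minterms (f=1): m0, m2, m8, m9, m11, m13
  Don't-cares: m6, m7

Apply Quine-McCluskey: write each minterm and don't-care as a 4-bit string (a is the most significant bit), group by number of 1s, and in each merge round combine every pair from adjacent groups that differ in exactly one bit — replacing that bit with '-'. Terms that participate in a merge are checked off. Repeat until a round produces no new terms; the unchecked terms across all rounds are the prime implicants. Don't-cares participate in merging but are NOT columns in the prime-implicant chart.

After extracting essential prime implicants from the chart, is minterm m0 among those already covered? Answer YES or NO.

size-2^0 implicants → 0000(✓)  0010(✓)  0110(✓)  0111(✓)  1000(✓)  1001(✓)  1011(✓)  1101(✓)
size-2^1 implicants → -000  0-10  00-0  011-  1-01  10-1  100-
Unchecked terms (primes): -000, 0-10, 00-0, 011-, 1-01, 10-1, 100-
Minterm coverage:
  m0 ⊆ -000,00-0
  m2 ⊆ 0-10,00-0
  m8 ⊆ -000,100-
  m9 ⊆ 1-01,10-1,100-
  m11 ⊆ 10-1 [E]
  m13 ⊆ 1-01 [E]
E = {1-01, 10-1}

NO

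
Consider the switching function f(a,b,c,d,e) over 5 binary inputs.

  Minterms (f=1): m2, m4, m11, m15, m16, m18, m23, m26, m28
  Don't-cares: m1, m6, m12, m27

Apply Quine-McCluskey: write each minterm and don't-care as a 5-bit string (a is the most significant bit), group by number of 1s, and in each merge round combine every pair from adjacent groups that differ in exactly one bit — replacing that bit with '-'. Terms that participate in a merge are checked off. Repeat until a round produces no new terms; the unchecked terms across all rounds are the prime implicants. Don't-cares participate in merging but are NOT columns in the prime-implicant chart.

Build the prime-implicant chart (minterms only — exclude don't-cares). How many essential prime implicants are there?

[col 0] 00001, 00010*, 00100*, 00110*, 01011*, 01100*, 01111*, 10000*, 10010*, 10111, 11010*, 11011*, 11100*
[col 1] -0010, -1011, -1100, 0-100, 00-10, 001-0, 01-11, 1-010, 100-0, 1101-
Prime implicants: -0010, -1011, -1100, 0-100, 00-10, 00001, 001-0, 01-11, 1-010, 100-0, 10111, 1101-
PI chart (minterm → PIs covering it):
  2 | -0010,00-10
  4 | 0-100,001-0
  11 | -1011,01-11
  15 | 01-11  (sole → essential)
  16 | 100-0  (sole → essential)
  18 | -0010,1-010,100-0
  23 | 10111  (sole → essential)
  26 | 1-010,1101-
  28 | -1100  (sole → essential)
Essential prime implicants: -1100, 01-11, 100-0, 10111

4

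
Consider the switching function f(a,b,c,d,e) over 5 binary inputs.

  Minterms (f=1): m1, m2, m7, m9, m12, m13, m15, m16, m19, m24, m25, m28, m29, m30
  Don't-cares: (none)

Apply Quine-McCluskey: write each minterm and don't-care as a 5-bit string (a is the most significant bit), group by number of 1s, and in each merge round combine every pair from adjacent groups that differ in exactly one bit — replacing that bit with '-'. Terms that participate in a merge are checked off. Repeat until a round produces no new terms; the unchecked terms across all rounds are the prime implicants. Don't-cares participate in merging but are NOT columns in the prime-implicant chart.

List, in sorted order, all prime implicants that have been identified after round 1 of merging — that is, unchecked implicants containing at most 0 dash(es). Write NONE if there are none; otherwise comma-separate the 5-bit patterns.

Round 0: 00001✓ 00010 00111✓ 01001✓ 01100✓ 01101✓ 01111✓ 10000✓ 10011 11000✓ 11001✓ 11100✓ 11101✓ 11110✓
Round 1: -1001✓ -1100✓ -1101✓ 0-001 0-111 01-01✓ 011-1 0110-✓ 1-000 11-00✓ 11-01✓ 1100-✓ 111-0 1110-✓
Round 2: -1-01 -110- 11-0-
PIs = {-1-01, -110-, 0-001, 0-111, 00010, 011-1, 1-000, 10011, 11-0-, 111-0}

00010, 10011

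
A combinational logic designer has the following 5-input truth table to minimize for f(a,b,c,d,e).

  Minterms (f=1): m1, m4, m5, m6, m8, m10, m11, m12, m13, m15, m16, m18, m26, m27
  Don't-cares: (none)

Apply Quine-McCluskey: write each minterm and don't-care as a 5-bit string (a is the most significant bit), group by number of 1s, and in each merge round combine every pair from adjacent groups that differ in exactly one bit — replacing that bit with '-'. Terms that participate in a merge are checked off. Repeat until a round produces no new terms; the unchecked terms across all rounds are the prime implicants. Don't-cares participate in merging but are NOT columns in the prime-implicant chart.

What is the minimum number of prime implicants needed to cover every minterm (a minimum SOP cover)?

6

Round 0: 00001✓ 00100✓ 00101✓ 00110✓ 01000✓ 01010✓ 01011✓ 01100✓ 01101✓ 01111✓ 10000✓ 10010✓ 11010✓ 11011✓
Round 1: -1010✓ -1011✓ 0-100✓ 0-101✓ 00-01 001-0 0010-✓ 01-00 01-11 010-0 0101-✓ 011-1 0110-✓ 1-010 100-0 1101-✓
Round 2: -101- 0-10-
PIs = {-101-, 0-10-, 00-01, 001-0, 01-00, 01-11, 010-0, 011-1, 1-010, 100-0}
Coverage chart:
  m1: 00-01 ←essential
  m4: 0-10-,001-0
  m5: 0-10-,00-01
  m6: 001-0 ←essential
  m8: 01-00,010-0
  m10: -101-,010-0
  m11: -101-,01-11
  m12: 0-10-,01-00
  m13: 0-10-,011-1
  m15: 01-11,011-1
  m16: 100-0 ←essential
  m18: 1-010,100-0
  m26: -101-,1-010
  m27: -101- ←essential
Essential: -101-, 00-01, 001-0, 100-0
Petrick residual → 01-00, 011-1
Min cover (6 terms): bc'd + a'b'd'e + a'b'ce' + a'bd'e' + a'bce + ab'c'e'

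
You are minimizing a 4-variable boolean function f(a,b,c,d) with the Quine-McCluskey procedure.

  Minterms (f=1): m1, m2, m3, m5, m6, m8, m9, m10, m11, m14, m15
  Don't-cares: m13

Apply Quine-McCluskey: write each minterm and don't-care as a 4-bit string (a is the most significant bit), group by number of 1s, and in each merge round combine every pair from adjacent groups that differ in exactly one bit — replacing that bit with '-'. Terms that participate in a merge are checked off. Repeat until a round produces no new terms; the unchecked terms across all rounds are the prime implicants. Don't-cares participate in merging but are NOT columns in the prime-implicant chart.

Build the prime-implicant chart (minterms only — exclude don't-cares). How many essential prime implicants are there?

[col 0] 0001*, 0010*, 0011*, 0101*, 0110*, 1000*, 1001*, 1010*, 1011*, 1101*, 1110*, 1111*
[col 1] -001*, -010*, -011*, -101*, -110*, 0-01*, 0-10*, 00-1*, 001-*, 1-01*, 1-10*, 1-11*, 10-0*, 10-1*, 100-*, 101-*, 11-1*, 111-*
[col 2] --01, --10, -0-1, -01-, 1--1, 1-1-, 10--
Prime implicants: --01, --10, -0-1, -01-, 1--1, 1-1-, 10--
PI chart (minterm → PIs covering it):
  1 | --01,-0-1
  2 | --10,-01-
  3 | -0-1,-01-
  5 | --01  (sole → essential)
  6 | --10  (sole → essential)
  8 | 10--  (sole → essential)
  9 | --01,-0-1,1--1,10--
  10 | --10,-01-,1-1-,10--
  11 | -0-1,-01-,1--1,1-1-,10--
  14 | --10,1-1-
  15 | 1--1,1-1-
Essential prime implicants: --01, --10, 10--

3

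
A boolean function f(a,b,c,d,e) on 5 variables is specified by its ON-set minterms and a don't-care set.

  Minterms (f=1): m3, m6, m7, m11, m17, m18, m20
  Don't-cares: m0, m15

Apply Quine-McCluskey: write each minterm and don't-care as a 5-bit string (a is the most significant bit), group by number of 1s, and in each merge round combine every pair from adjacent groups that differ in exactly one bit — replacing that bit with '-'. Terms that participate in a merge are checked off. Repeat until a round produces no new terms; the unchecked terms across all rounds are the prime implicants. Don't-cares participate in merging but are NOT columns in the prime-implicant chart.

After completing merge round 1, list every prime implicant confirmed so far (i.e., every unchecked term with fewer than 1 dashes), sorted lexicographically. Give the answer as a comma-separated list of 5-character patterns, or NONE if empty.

size-2^0 implicants → 00000  00011(✓)  00110(✓)  00111(✓)  01011(✓)  01111(✓)  10001  10010  10100
size-2^1 implicants → 0-011(✓)  0-111(✓)  00-11(✓)  0011-  01-11(✓)
size-2^2 implicants → 0--11
Unchecked terms (primes): 0--11, 00000, 0011-, 10001, 10010, 10100

00000, 10001, 10010, 10100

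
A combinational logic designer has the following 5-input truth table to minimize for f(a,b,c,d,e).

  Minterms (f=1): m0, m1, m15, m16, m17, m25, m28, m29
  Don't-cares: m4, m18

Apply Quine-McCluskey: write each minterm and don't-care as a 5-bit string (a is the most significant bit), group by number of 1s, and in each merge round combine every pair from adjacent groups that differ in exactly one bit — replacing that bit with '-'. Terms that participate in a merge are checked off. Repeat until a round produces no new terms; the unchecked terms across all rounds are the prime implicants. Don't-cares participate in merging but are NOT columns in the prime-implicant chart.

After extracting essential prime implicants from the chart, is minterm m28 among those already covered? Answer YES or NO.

YES

size-2^0 implicants → 00000(✓)  00001(✓)  00100(✓)  01111  10000(✓)  10001(✓)  10010(✓)  11001(✓)  11100(✓)  11101(✓)
size-2^1 implicants → -0000(✓)  -0001(✓)  00-00  0000-(✓)  1-001  100-0  1000-(✓)  11-01  1110-
size-2^2 implicants → -000-
Unchecked terms (primes): -000-, 00-00, 01111, 1-001, 100-0, 11-01, 1110-
Minterm coverage:
  m0 ⊆ -000-,00-00
  m1 ⊆ -000- [E]
  m15 ⊆ 01111 [E]
  m16 ⊆ -000-,100-0
  m17 ⊆ -000-,1-001
  m25 ⊆ 1-001,11-01
  m28 ⊆ 1110- [E]
  m29 ⊆ 11-01,1110-
E = {-000-, 01111, 1110-}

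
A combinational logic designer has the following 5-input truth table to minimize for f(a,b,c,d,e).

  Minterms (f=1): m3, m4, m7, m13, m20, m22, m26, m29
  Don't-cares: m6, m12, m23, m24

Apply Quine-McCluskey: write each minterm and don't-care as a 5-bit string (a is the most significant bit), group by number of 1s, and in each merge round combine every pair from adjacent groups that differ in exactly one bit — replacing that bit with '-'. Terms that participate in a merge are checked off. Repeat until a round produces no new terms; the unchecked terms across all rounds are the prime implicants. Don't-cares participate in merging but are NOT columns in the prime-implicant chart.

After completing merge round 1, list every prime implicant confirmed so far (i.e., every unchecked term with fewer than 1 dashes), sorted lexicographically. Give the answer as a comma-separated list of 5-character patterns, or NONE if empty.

NONE

[col 0] 00011*, 00100*, 00110*, 00111*, 01100*, 01101*, 10100*, 10110*, 10111*, 11000*, 11010*, 11101*
[col 1] -0100*, -0110*, -0111*, -1101, 0-100, 00-11, 001-0*, 0011-*, 0110-, 101-0*, 1011-*, 110-0
[col 2] -01-0, -011-
Prime implicants: -01-0, -011-, -1101, 0-100, 00-11, 0110-, 110-0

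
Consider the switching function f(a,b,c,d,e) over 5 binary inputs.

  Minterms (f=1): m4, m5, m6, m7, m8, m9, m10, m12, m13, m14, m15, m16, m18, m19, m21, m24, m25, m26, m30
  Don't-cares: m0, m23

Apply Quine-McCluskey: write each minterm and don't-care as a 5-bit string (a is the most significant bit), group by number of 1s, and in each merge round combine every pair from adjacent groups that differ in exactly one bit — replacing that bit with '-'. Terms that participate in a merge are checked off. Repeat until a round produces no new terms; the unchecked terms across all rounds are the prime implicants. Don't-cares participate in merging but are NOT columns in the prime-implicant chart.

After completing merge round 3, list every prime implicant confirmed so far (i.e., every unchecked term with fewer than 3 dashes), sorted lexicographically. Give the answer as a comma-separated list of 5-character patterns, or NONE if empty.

--000, -01-1, -1-10, -10-0, -100-, 0--00, 01--0, 01-0-, 1-0-0, 10-11, 1001-

size-2^0 implicants → 00000(✓)  00100(✓)  00101(✓)  00110(✓)  00111(✓)  01000(✓)  01001(✓)  01010(✓)  01100(✓)  01101(✓)  01110(✓)  01111(✓)  10000(✓)  10010(✓)  10011(✓)  10101(✓)  10111(✓)  11000(✓)  11001(✓)  11010(✓)  11110(✓)
size-2^1 implicants → -0000(✓)  -0101(✓)  -0111(✓)  -1000(✓)  -1001(✓)  -1010(✓)  -1110(✓)  0-000(✓)  0-100(✓)  0-101(✓)  0-110(✓)  0-111(✓)  00-00(✓)  001-0(✓)  001-1(✓)  0010-(✓)  0011-(✓)  01-00(✓)  01-01(✓)  01-10(✓)  010-0(✓)  0100-(✓)  011-0(✓)  011-1(✓)  0110-(✓)  0111-(✓)  1-000(✓)  1-010(✓)  10-11  100-0(✓)  1001-  101-1(✓)  11-10(✓)  110-0(✓)  1100-(✓)
size-2^2 implicants → --000  -01-1  -1-10  -10-0  -100-  0--00  0-1-0(✓)  0-1-1(✓)  0-10-(✓)  0-11-(✓)  001--(✓)  01--0  01-0-  011--(✓)  1-0-0
size-2^3 implicants → 0-1--
Unchecked terms (primes): --000, -01-1, -1-10, -10-0, -100-, 0--00, 0-1--, 01--0, 01-0-, 1-0-0, 10-11, 1001-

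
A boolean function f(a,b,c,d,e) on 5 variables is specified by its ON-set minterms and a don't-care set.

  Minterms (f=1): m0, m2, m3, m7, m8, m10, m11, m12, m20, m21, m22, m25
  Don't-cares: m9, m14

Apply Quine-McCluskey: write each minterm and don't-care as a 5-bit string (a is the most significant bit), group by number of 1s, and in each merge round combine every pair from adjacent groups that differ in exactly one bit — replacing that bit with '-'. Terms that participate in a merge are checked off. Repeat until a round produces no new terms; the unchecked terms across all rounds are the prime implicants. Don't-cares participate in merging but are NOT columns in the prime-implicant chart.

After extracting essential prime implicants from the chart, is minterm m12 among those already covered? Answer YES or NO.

YES

size-2^0 implicants → 00000(✓)  00010(✓)  00011(✓)  00111(✓)  01000(✓)  01001(✓)  01010(✓)  01011(✓)  01100(✓)  01110(✓)  10100(✓)  10101(✓)  10110(✓)  11001(✓)
size-2^1 implicants → -1001  0-000(✓)  0-010(✓)  0-011(✓)  00-11  000-0(✓)  0001-(✓)  01-00(✓)  01-10(✓)  010-0(✓)  010-1(✓)  0100-(✓)  0101-(✓)  011-0(✓)  101-0  1010-
size-2^2 implicants → 0-0-0  0-01-  01--0  010--
Unchecked terms (primes): -1001, 0-0-0, 0-01-, 00-11, 01--0, 010--, 101-0, 1010-
Minterm coverage:
  m0 ⊆ 0-0-0 [E]
  m2 ⊆ 0-0-0,0-01-
  m3 ⊆ 0-01-,00-11
  m7 ⊆ 00-11 [E]
  m8 ⊆ 0-0-0,01--0,010--
  m10 ⊆ 0-0-0,0-01-,01--0,010--
  m11 ⊆ 0-01-,010--
  m12 ⊆ 01--0 [E]
  m20 ⊆ 101-0,1010-
  m21 ⊆ 1010- [E]
  m22 ⊆ 101-0 [E]
  m25 ⊆ -1001 [E]
E = {-1001, 0-0-0, 00-11, 01--0, 101-0, 1010-}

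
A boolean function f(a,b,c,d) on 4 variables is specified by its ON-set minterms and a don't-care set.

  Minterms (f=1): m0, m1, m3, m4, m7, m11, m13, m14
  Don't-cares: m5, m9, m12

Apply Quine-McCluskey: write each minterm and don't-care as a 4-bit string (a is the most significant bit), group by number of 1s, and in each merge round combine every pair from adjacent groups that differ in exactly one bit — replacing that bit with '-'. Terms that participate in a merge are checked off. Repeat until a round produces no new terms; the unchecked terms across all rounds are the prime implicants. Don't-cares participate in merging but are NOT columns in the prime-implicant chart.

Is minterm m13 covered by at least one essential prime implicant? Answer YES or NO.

size-2^0 implicants → 0000(✓)  0001(✓)  0011(✓)  0100(✓)  0101(✓)  0111(✓)  1001(✓)  1011(✓)  1100(✓)  1101(✓)  1110(✓)
size-2^1 implicants → -001(✓)  -011(✓)  -100(✓)  -101(✓)  0-00(✓)  0-01(✓)  0-11(✓)  00-1(✓)  000-(✓)  01-1(✓)  010-(✓)  1-01(✓)  10-1(✓)  11-0  110-(✓)
size-2^2 implicants → --01  -0-1  -10-  0--1  0-0-
Unchecked terms (primes): --01, -0-1, -10-, 0--1, 0-0-, 11-0
Minterm coverage:
  m0 ⊆ 0-0- [E]
  m1 ⊆ --01,-0-1,0--1,0-0-
  m3 ⊆ -0-1,0--1
  m4 ⊆ -10-,0-0-
  m7 ⊆ 0--1 [E]
  m11 ⊆ -0-1 [E]
  m13 ⊆ --01,-10-
  m14 ⊆ 11-0 [E]
E = {-0-1, 0--1, 0-0-, 11-0}

NO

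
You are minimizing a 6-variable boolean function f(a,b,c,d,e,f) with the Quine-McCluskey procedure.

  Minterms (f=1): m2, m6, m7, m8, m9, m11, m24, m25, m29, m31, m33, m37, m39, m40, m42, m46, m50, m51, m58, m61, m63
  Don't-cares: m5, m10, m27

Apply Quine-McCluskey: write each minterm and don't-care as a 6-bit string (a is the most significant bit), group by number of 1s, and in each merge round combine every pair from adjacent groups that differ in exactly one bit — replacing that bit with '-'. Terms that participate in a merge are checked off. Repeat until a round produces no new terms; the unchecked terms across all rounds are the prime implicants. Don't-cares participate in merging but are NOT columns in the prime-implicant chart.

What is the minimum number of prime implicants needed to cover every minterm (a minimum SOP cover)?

size-2^0 implicants → 000010(✓)  000101(✓)  000110(✓)  000111(✓)  001000(✓)  001001(✓)  001010(✓)  001011(✓)  011000(✓)  011001(✓)  011011(✓)  011101(✓)  011111(✓)  100001(✓)  100101(✓)  100111(✓)  101000(✓)  101010(✓)  101110(✓)  110010(✓)  110011(✓)  111010(✓)  111101(✓)  111111(✓)
size-2^1 implicants → -00101(✓)  -00111(✓)  -01000(✓)  -01010(✓)  -11101(✓)  -11111(✓)  0-1000(✓)  0-1001(✓)  0-1011(✓)  00-010  000-10  0001-1(✓)  00011-  0010-0(✓)  0010-1(✓)  00100-(✓)  00101-(✓)  011-01(✓)  011-11(✓)  0110-1(✓)  01100-(✓)  0111-1(✓)  1-1010  100-01  1001-1(✓)  101-10  1010-0(✓)  11-010  11001-  1111-1(✓)
size-2^2 implicants → -001-1  -010-0  -111-1  0-10-1  0-100-  0010--  011--1
Unchecked terms (primes): -001-1, -010-0, -111-1, 0-10-1, 0-100-, 00-010, 000-10, 00011-, 0010--, 011--1, 1-1010, 100-01, 101-10, 11-010, 11001-
Minterm coverage:
  m2 ⊆ 00-010,000-10
  m6 ⊆ 000-10,00011-
  m7 ⊆ -001-1,00011-
  m8 ⊆ -010-0,0-100-,0010--
  m9 ⊆ 0-10-1,0-100-,0010--
  m11 ⊆ 0-10-1,0010--
  m24 ⊆ 0-100- [E]
  m25 ⊆ 0-10-1,0-100-,011--1
  m29 ⊆ -111-1,011--1
  m31 ⊆ -111-1,011--1
  m33 ⊆ 100-01 [E]
  m37 ⊆ -001-1,100-01
  m39 ⊆ -001-1 [E]
  m40 ⊆ -010-0 [E]
  m42 ⊆ -010-0,1-1010,101-10
  m46 ⊆ 101-10 [E]
  m50 ⊆ 11-010,11001-
  m51 ⊆ 11001- [E]
  m58 ⊆ 1-1010,11-010
  m61 ⊆ -111-1 [E]
  m63 ⊆ -111-1 [E]
E = {-001-1, -010-0, -111-1, 0-100-, 100-01, 101-10, 11001-}
Petrick residual → 0-10-1, 000-10, 1-1010
Cover = b'c'df + b'cd'f' + bcdf + a'cd'f + a'cd'e' + a'b'c'ef' + acd'ef' + ab'c'e'f + ab'cef' + abc'd'e  |cover|=10

10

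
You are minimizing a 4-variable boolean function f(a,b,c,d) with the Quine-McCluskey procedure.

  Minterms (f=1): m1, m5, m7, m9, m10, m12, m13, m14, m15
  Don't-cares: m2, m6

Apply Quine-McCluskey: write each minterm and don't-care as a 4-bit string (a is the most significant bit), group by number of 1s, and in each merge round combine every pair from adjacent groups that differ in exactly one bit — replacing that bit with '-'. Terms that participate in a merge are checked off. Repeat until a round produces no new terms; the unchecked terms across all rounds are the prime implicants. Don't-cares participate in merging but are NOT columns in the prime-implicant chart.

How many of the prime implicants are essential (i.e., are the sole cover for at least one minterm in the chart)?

size-2^0 implicants → 0001(✓)  0010(✓)  0101(✓)  0110(✓)  0111(✓)  1001(✓)  1010(✓)  1100(✓)  1101(✓)  1110(✓)  1111(✓)
size-2^1 implicants → -001(✓)  -010(✓)  -101(✓)  -110(✓)  -111(✓)  0-01(✓)  0-10(✓)  01-1(✓)  011-(✓)  1-01(✓)  1-10(✓)  11-0(✓)  11-1(✓)  110-(✓)  111-(✓)
size-2^2 implicants → --01  --10  -1-1  -11-  11--
Unchecked terms (primes): --01, --10, -1-1, -11-, 11--
Minterm coverage:
  m1 ⊆ --01 [E]
  m5 ⊆ --01,-1-1
  m7 ⊆ -1-1,-11-
  m9 ⊆ --01 [E]
  m10 ⊆ --10 [E]
  m12 ⊆ 11-- [E]
  m13 ⊆ --01,-1-1,11--
  m14 ⊆ --10,-11-,11--
  m15 ⊆ -1-1,-11-,11--
E = {--01, --10, 11--}

3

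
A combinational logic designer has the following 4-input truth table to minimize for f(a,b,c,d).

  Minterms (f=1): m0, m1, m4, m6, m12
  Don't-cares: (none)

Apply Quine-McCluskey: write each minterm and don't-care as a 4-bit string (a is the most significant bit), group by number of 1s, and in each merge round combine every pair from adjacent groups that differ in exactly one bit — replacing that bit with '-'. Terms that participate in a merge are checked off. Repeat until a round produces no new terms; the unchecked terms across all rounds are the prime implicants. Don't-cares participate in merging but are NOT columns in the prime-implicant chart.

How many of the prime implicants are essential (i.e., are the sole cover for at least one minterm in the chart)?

size-2^0 implicants → 0000(✓)  0001(✓)  0100(✓)  0110(✓)  1100(✓)
size-2^1 implicants → -100  0-00  000-  01-0
Unchecked terms (primes): -100, 0-00, 000-, 01-0
Minterm coverage:
  m0 ⊆ 0-00,000-
  m1 ⊆ 000- [E]
  m4 ⊆ -100,0-00,01-0
  m6 ⊆ 01-0 [E]
  m12 ⊆ -100 [E]
E = {-100, 000-, 01-0}

3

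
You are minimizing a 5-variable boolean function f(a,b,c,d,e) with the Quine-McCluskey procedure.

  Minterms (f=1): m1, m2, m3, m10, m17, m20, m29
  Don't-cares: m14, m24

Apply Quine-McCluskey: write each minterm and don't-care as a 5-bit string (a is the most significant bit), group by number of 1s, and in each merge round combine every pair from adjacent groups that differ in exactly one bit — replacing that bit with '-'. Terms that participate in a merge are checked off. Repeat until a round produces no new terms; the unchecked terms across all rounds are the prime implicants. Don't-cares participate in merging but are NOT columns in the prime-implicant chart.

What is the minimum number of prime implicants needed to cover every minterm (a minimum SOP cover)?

5

size-2^0 implicants → 00001(✓)  00010(✓)  00011(✓)  01010(✓)  01110(✓)  10001(✓)  10100  11000  11101
size-2^1 implicants → -0001  0-010  000-1  0001-  01-10
Unchecked terms (primes): -0001, 0-010, 000-1, 0001-, 01-10, 10100, 11000, 11101
Minterm coverage:
  m1 ⊆ -0001,000-1
  m2 ⊆ 0-010,0001-
  m3 ⊆ 000-1,0001-
  m10 ⊆ 0-010,01-10
  m17 ⊆ -0001 [E]
  m20 ⊆ 10100 [E]
  m29 ⊆ 11101 [E]
E = {-0001, 10100, 11101}
Petrick residual → 0-010, 000-1
Cover = b'c'd'e + a'c'de' + a'b'c'e + ab'cd'e' + abcd'e  |cover|=5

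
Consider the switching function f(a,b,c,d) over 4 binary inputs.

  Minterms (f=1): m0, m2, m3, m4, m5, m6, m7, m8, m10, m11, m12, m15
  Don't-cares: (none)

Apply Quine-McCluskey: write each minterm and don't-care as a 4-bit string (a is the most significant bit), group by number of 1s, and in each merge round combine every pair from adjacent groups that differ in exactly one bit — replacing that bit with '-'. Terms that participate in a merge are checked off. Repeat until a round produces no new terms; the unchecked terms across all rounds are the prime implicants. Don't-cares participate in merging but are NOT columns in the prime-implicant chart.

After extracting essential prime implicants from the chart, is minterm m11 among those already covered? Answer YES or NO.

YES

size-2^0 implicants → 0000(✓)  0010(✓)  0011(✓)  0100(✓)  0101(✓)  0110(✓)  0111(✓)  1000(✓)  1010(✓)  1011(✓)  1100(✓)  1111(✓)
size-2^1 implicants → -000(✓)  -010(✓)  -011(✓)  -100(✓)  -111(✓)  0-00(✓)  0-10(✓)  0-11(✓)  00-0(✓)  001-(✓)  01-0(✓)  01-1(✓)  010-(✓)  011-(✓)  1-00(✓)  1-11(✓)  10-0(✓)  101-(✓)
size-2^2 implicants → --00  --11  -0-0  -01-  0--0  0-1-  01--
Unchecked terms (primes): --00, --11, -0-0, -01-, 0--0, 0-1-, 01--
Minterm coverage:
  m0 ⊆ --00,-0-0,0--0
  m2 ⊆ -0-0,-01-,0--0,0-1-
  m3 ⊆ --11,-01-,0-1-
  m4 ⊆ --00,0--0,01--
  m5 ⊆ 01-- [E]
  m6 ⊆ 0--0,0-1-,01--
  m7 ⊆ --11,0-1-,01--
  m8 ⊆ --00,-0-0
  m10 ⊆ -0-0,-01-
  m11 ⊆ --11,-01-
  m12 ⊆ --00 [E]
  m15 ⊆ --11 [E]
E = {--00, --11, 01--}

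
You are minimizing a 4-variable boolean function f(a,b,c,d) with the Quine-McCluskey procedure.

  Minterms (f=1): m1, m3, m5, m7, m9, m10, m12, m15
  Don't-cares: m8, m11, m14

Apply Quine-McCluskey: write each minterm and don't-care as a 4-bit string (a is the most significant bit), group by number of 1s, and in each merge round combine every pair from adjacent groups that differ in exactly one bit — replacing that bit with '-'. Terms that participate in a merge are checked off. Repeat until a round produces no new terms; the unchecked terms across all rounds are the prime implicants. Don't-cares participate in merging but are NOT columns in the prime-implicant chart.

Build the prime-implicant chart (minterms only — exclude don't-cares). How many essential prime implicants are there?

[col 0] 0001*, 0011*, 0101*, 0111*, 1000*, 1001*, 1010*, 1011*, 1100*, 1110*, 1111*
[col 1] -001*, -011*, -111*, 0-01*, 0-11*, 00-1*, 01-1*, 1-00*, 1-10*, 1-11*, 10-0*, 10-1*, 100-*, 101-*, 11-0*, 111-*
[col 2] --11, -0-1, 0--1, 1--0, 1-1-, 10--
Prime implicants: --11, -0-1, 0--1, 1--0, 1-1-, 10--
PI chart (minterm → PIs covering it):
  1 | -0-1,0--1
  3 | --11,-0-1,0--1
  5 | 0--1  (sole → essential)
  7 | --11,0--1
  9 | -0-1,10--
  10 | 1--0,1-1-,10--
  12 | 1--0  (sole → essential)
  15 | --11,1-1-
Essential prime implicants: 0--1, 1--0

2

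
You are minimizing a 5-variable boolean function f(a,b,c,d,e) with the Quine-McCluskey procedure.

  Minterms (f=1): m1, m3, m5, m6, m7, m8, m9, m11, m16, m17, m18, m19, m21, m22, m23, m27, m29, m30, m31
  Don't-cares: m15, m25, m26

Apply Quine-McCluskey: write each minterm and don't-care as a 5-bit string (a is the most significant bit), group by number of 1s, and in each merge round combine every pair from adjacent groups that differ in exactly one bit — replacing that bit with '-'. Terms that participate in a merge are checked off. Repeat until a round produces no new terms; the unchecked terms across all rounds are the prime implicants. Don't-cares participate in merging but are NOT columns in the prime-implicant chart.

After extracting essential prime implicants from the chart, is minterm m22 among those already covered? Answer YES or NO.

size-2^0 implicants → 00001(✓)  00011(✓)  00101(✓)  00110(✓)  00111(✓)  01000(✓)  01001(✓)  01011(✓)  01111(✓)  10000(✓)  10001(✓)  10010(✓)  10011(✓)  10101(✓)  10110(✓)  10111(✓)  11001(✓)  11010(✓)  11011(✓)  11101(✓)  11110(✓)  11111(✓)
size-2^1 implicants → -0001(✓)  -0011(✓)  -0101(✓)  -0110(✓)  -0111(✓)  -1001(✓)  -1011(✓)  -1111(✓)  0-001(✓)  0-011(✓)  0-111(✓)  00-01(✓)  00-11(✓)  000-1(✓)  001-1(✓)  0011-(✓)  01-11(✓)  010-1(✓)  0100-  1-001(✓)  1-010(✓)  1-011(✓)  1-101(✓)  1-110(✓)  1-111(✓)  10-01(✓)  10-10(✓)  10-11(✓)  100-0(✓)  100-1(✓)  1000-(✓)  1001-(✓)  101-1(✓)  1011-(✓)  11-01(✓)  11-10(✓)  11-11(✓)  110-1(✓)  1101-(✓)  111-1(✓)  1111-(✓)
size-2^2 implicants → --001(✓)  --011(✓)  --111(✓)  -0-01(✓)  -0-11(✓)  -00-1(✓)  -01-1(✓)  -011-  -1-11(✓)  -10-1(✓)  0--11(✓)  0-0-1(✓)  00--1(✓)  1--01(✓)  1--10(✓)  1--11(✓)  1-0-1(✓)  1-01-(✓)  1-1-1(✓)  1-11-(✓)  10--1(✓)  10-1-(✓)  100--  11--1(✓)  11-1-(✓)
size-2^3 implicants → ---11  --0-1  -0--1  1---1  1--1-
Unchecked terms (primes): ---11, --0-1, -0--1, -011-, 0100-, 1---1, 1--1-, 100--
Minterm coverage:
  m1 ⊆ --0-1,-0--1
  m3 ⊆ ---11,--0-1,-0--1
  m5 ⊆ -0--1 [E]
  m6 ⊆ -011- [E]
  m7 ⊆ ---11,-0--1,-011-
  m8 ⊆ 0100- [E]
  m9 ⊆ --0-1,0100-
  m11 ⊆ ---11,--0-1
  m16 ⊆ 100-- [E]
  m17 ⊆ --0-1,-0--1,1---1,100--
  m18 ⊆ 1--1-,100--
  m19 ⊆ ---11,--0-1,-0--1,1---1,1--1-,100--
  m21 ⊆ -0--1,1---1
  m22 ⊆ -011-,1--1-
  m23 ⊆ ---11,-0--1,-011-,1---1,1--1-
  m27 ⊆ ---11,--0-1,1---1,1--1-
  m29 ⊆ 1---1 [E]
  m30 ⊆ 1--1- [E]
  m31 ⊆ ---11,1---1,1--1-
E = {-0--1, -011-, 0100-, 1---1, 1--1-, 100--}

YES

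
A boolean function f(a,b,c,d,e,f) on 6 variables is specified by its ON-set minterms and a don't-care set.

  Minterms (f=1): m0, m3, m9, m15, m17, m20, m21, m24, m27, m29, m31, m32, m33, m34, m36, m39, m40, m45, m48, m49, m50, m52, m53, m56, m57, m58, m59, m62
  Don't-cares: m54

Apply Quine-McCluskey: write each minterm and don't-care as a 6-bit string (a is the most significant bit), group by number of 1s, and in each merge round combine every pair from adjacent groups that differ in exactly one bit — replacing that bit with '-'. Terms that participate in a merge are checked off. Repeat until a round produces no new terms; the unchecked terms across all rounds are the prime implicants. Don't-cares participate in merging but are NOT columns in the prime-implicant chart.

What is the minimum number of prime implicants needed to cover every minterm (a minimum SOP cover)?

17

size-2^0 implicants → 000000(✓)  000011  001001  001111(✓)  010001(✓)  010100(✓)  010101(✓)  011000(✓)  011011(✓)  011101(✓)  011111(✓)  100000(✓)  100001(✓)  100010(✓)  100100(✓)  100111  101000(✓)  101101  110000(✓)  110001(✓)  110010(✓)  110100(✓)  110101(✓)  110110(✓)  111000(✓)  111001(✓)  111010(✓)  111011(✓)  111110(✓)
size-2^1 implicants → -00000  -10001(✓)  -10100(✓)  -10101(✓)  -11000  -11011  0-1111  01-101  010-01(✓)  01010-(✓)  011-11  0111-1  1-0000(✓)  1-0001(✓)  1-0010(✓)  1-0100(✓)  1-1000(✓)  10-000(✓)  100-00(✓)  1000-0(✓)  10000-(✓)  11-000(✓)  11-001(✓)  11-010(✓)  11-110(✓)  110-00(✓)  110-01(✓)  110-10(✓)  1100-0(✓)  11000-(✓)  1101-0(✓)  11010-(✓)  111-10(✓)  1110-0(✓)  1110-1(✓)  11100-(✓)  11101-(✓)
size-2^2 implicants → -10-01  -1010-  1--000  1-0-00  1-00-0  1-000-  11--10  11-0-0  11-00-  110--0  110-0-  1110--
Unchecked terms (primes): -00000, -10-01, -1010-, -11000, -11011, 0-1111, 000011, 001001, 01-101, 011-11, 0111-1, 1--000, 1-0-00, 1-00-0, 1-000-, 100111, 101101, 11--10, 11-0-0, 11-00-, 110--0, 110-0-, 1110--
Minterm coverage:
  m0 ⊆ -00000 [E]
  m3 ⊆ 000011 [E]
  m9 ⊆ 001001 [E]
  m15 ⊆ 0-1111 [E]
  m17 ⊆ -10-01 [E]
  m20 ⊆ -1010- [E]
  m21 ⊆ -10-01,-1010-,01-101
  m24 ⊆ -11000 [E]
  m27 ⊆ -11011,011-11
  m29 ⊆ 01-101,0111-1
  m31 ⊆ 0-1111,011-11,0111-1
  m32 ⊆ -00000,1--000,1-0-00,1-00-0,1-000-
  m33 ⊆ 1-000- [E]
  m34 ⊆ 1-00-0 [E]
  m36 ⊆ 1-0-00 [E]
  m39 ⊆ 100111 [E]
  m40 ⊆ 1--000 [E]
  m45 ⊆ 101101 [E]
  m48 ⊆ 1--000,1-0-00,1-00-0,1-000-,11-0-0,11-00-,110--0,110-0-
  m49 ⊆ -10-01,1-000-,11-00-,110-0-
  m50 ⊆ 1-00-0,11--10,11-0-0,110--0
  m52 ⊆ -1010-,1-0-00,110--0,110-0-
  m53 ⊆ -10-01,-1010-,110-0-
  m56 ⊆ -11000,1--000,11-0-0,11-00-,1110--
  m57 ⊆ 11-00-,1110--
  m58 ⊆ 11--10,11-0-0,1110--
  m59 ⊆ -11011,1110--
  m62 ⊆ 11--10 [E]
E = {-00000, -10-01, -1010-, -11000, 0-1111, 000011, 001001, 1--000, 1-0-00, 1-00-0, 1-000-, 100111, 101101, 11--10}
Petrick residual → -11011, 01-101, 11-00-
Cover = b'c'd'e'f' + bc'e'f + bc'de' + bcd'e'f' + bcd'ef + a'cdef + a'b'c'd'ef + a'b'cd'e'f + a'bde'f + ad'e'f' + ac'e'f' + ac'd'f' + ac'd'e' + ab'c'def + ab'cde'f + abef' + abd'e'  |cover|=17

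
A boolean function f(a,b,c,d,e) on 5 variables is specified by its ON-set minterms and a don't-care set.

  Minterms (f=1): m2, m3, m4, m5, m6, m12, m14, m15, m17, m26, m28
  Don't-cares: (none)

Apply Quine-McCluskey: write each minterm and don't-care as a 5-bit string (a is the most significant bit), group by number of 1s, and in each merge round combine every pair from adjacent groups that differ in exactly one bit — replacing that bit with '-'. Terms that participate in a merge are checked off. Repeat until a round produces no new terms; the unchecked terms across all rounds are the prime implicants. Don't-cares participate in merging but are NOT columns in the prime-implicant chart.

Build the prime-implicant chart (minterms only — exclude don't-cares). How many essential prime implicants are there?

6

Round 0: 00010✓ 00011✓ 00100✓ 00101✓ 00110✓ 01100✓ 01110✓ 01111✓ 10001 11010 11100✓
Round 1: -1100 0-100✓ 0-110✓ 00-10 0001- 001-0✓ 0010- 011-0✓ 0111-
Round 2: 0-1-0
PIs = {-1100, 0-1-0, 00-10, 0001-, 0010-, 0111-, 10001, 11010}
Coverage chart:
  m2: 00-10,0001-
  m3: 0001- ←essential
  m4: 0-1-0,0010-
  m5: 0010- ←essential
  m6: 0-1-0,00-10
  m12: -1100,0-1-0
  m14: 0-1-0,0111-
  m15: 0111- ←essential
  m17: 10001 ←essential
  m26: 11010 ←essential
  m28: -1100 ←essential
Essential: -1100, 0001-, 0010-, 0111-, 10001, 11010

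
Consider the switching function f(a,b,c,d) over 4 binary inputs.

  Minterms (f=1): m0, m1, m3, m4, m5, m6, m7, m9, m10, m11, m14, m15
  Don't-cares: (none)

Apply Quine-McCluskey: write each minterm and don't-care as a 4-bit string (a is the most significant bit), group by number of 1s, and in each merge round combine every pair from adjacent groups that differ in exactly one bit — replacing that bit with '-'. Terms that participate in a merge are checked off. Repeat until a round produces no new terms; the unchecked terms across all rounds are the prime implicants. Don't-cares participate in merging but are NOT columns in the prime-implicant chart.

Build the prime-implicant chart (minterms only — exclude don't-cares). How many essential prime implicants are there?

[col 0] 0000*, 0001*, 0011*, 0100*, 0101*, 0110*, 0111*, 1001*, 1010*, 1011*, 1110*, 1111*
[col 1] -001*, -011*, -110*, -111*, 0-00*, 0-01*, 0-11*, 00-1*, 000-*, 01-0*, 01-1*, 010-*, 011-*, 1-10*, 1-11*, 10-1*, 101-*, 111-*
[col 2] --11, -0-1, -11-, 0--1, 0-0-, 01--, 1-1-
Prime implicants: --11, -0-1, -11-, 0--1, 0-0-, 01--, 1-1-
PI chart (minterm → PIs covering it):
  0 | 0-0-  (sole → essential)
  1 | -0-1,0--1,0-0-
  3 | --11,-0-1,0--1
  4 | 0-0-,01--
  5 | 0--1,0-0-,01--
  6 | -11-,01--
  7 | --11,-11-,0--1,01--
  9 | -0-1  (sole → essential)
  10 | 1-1-  (sole → essential)
  11 | --11,-0-1,1-1-
  14 | -11-,1-1-
  15 | --11,-11-,1-1-
Essential prime implicants: -0-1, 0-0-, 1-1-

3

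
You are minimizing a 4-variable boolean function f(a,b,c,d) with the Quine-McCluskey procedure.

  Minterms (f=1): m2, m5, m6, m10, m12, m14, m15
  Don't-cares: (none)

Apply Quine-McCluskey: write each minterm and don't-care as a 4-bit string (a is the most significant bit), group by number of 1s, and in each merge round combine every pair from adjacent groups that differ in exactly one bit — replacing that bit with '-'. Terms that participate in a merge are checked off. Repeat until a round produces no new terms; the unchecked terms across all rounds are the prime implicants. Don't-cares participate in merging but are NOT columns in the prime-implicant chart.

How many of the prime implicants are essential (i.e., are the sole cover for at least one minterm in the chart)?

Round 0: 0010✓ 0101 0110✓ 1010✓ 1100✓ 1110✓ 1111✓
Round 1: -010✓ -110✓ 0-10✓ 1-10✓ 11-0 111-
Round 2: --10
PIs = {--10, 0101, 11-0, 111-}
Coverage chart:
  m2: --10 ←essential
  m5: 0101 ←essential
  m6: --10 ←essential
  m10: --10 ←essential
  m12: 11-0 ←essential
  m14: --10,11-0,111-
  m15: 111- ←essential
Essential: --10, 0101, 11-0, 111-

4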